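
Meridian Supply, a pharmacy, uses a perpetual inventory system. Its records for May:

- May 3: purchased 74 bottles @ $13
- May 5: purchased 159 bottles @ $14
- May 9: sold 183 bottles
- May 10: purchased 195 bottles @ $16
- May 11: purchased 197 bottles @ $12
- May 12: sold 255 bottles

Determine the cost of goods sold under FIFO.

COGS = $6,428

May 9, 183 sold [FIFO — oldest first]: 74 @ $13 + 109 @ $14 = $2,488
May 12, 255 sold [FIFO — oldest first]: 50 @ $14 + 195 @ $16 + 10 @ $12 = $3,940
Total COGS = $2,488 + $3,940 = $6,428
Ending inventory: 187 @ $12 = $2,244
Check: goods available $8,672 = COGS $6,428 + ending $2,244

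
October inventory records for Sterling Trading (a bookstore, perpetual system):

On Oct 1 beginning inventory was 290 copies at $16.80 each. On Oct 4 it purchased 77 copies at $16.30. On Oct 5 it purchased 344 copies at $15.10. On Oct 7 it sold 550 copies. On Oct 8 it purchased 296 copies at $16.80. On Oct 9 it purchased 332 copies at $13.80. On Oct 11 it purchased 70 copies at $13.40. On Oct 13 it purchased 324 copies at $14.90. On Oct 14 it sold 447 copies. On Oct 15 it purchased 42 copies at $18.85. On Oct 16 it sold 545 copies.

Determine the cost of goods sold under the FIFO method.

Oct 7, 550 sold [FIFO — oldest first]: 290 @ $16.80 + 77 @ $16.30 + 183 @ $15.10 = $8,890.40
Oct 14, 447 sold [FIFO — oldest first]: 161 @ $15.10 + 286 @ $16.80 = $7,235.90
Oct 16, 545 sold [FIFO — oldest first]: 10 @ $16.80 + 332 @ $13.80 + 70 @ $13.40 + 133 @ $14.90 = $7,669.30
Total COGS = $8,890.40 + $7,235.90 + $7,669.30 = $23,795.60
Ending inventory: 191 @ $14.90 + 42 @ $18.85 = $3,637.60

COGS = $23,795.60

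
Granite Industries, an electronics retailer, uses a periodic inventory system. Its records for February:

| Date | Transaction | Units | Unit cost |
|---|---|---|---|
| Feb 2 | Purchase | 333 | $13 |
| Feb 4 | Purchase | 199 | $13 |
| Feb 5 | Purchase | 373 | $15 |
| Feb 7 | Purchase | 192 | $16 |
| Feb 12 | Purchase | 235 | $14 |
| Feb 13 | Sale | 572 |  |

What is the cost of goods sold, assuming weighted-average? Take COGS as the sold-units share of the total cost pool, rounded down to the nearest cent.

COGS = $8,104.62

Feb 13, sell 572: 572/1332 × $18,873.00 → $8,104.62
Ending inventory (cost pool remaining) = $10,768.38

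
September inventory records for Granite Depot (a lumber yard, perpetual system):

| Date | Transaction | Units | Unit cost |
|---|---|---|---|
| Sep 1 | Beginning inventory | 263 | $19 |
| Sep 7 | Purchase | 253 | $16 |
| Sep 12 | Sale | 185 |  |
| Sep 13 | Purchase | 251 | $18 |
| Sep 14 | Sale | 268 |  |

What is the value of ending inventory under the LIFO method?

Ending inventory = $5,813

Sep 12, 185 sold [LIFO — newest first]: 185 @ $16 = $2,960
Sep 14, 268 sold [LIFO — newest first]: 251 @ $18 + 17 @ $16 = $4,790
Total COGS = $2,960 + $4,790 = $7,750
Ending inventory: 263 @ $19 + 51 @ $16 = $5,813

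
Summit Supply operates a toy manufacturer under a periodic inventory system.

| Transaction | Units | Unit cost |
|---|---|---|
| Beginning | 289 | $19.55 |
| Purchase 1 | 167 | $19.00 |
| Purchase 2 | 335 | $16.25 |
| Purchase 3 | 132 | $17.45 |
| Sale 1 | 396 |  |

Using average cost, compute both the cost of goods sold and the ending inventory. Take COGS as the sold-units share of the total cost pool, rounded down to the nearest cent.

Sale 1, sell 396: 396/923 × $16,570.10 → $7,109.16
Ending inventory (cost pool remaining) = $9,460.94

COGS = $7,109.16; ending inventory = $9,460.94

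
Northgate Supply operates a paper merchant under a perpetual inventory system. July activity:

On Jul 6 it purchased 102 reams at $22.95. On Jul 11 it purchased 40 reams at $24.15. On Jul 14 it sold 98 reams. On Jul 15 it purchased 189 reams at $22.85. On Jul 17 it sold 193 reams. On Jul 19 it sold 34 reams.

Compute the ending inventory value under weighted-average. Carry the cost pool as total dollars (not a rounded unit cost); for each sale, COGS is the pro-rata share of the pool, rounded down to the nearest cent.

After Jul 6: 102 on hand, pool $2,340.90 (≈ $22.9500 each)
After Jul 11: 142 on hand, pool $3,306.90 (≈ $23.2880 each)
Jul 14, sell 98: 98/142 × $3,306.90 → $2,282.22
After Jul 15: 233 on hand, pool $5,343.33 (≈ $22.9327 each)
Jul 17, sell 193: 193/233 × $5,343.33 → $4,426.02
Jul 19, sell 34: 34/40 × $917.31 → $779.71
Total COGS = $2,282.22 + $4,426.02 + $779.71 = $7,487.95
Ending inventory (cost pool remaining) = $137.60

Ending inventory = $137.60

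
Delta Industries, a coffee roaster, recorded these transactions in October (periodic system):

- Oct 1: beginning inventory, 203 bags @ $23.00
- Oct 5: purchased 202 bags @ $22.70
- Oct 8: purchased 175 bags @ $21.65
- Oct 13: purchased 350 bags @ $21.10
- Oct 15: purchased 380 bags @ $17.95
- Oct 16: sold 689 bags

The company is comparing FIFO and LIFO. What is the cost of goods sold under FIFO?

FIFO COGS: 203 @ $23.00 + 202 @ $22.70 + 175 @ $21.65 + 109 @ $21.10 = $15,343.05
LIFO COGS: 380 @ $17.95 + 309 @ $21.10 = $13,340.90

COGS = $15,343.05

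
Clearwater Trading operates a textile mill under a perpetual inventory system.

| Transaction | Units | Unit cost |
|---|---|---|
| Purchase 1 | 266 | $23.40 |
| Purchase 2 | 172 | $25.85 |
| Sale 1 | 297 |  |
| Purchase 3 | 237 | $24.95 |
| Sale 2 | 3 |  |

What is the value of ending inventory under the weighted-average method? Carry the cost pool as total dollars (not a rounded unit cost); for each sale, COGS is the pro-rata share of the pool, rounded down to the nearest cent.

After Purchase 1: 266 on hand, pool $6,224.40 (≈ $23.4000 each)
After Purchase 2: 438 on hand, pool $10,670.60 (≈ $24.3621 each)
Sale 1, sell 297: 297/438 × $10,670.60 → $7,235.54
After Purchase 3: 378 on hand, pool $9,348.21 (≈ $24.7307 each)
Sale 2, sell 3: 3/378 × $9,348.21 → $74.19
Total COGS = $7,235.54 + $74.19 = $7,309.73
Ending inventory (cost pool remaining) = $9,274.02

Ending inventory = $9,274.02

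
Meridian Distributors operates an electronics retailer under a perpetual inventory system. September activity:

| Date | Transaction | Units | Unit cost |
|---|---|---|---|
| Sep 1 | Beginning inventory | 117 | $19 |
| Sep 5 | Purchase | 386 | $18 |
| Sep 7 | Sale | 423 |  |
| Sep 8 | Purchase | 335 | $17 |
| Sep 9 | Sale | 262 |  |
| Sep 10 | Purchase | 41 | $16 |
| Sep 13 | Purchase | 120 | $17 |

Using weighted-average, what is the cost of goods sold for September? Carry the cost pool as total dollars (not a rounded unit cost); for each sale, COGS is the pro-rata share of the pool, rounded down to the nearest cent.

After Sep 1: 117 on hand, pool $2,223.00 (≈ $19.0000 each)
After Sep 5: 503 on hand, pool $9,171.00 (≈ $18.2326 each)
Sep 7, sell 423: 423/503 × $9,171.00 → $7,712.39
After Sep 8: 415 on hand, pool $7,153.61 (≈ $17.2376 each)
Sep 9, sell 262: 262/415 × $7,153.61 → $4,516.25
After Sep 10: 194 on hand, pool $3,293.36 (≈ $16.9761 each)
After Sep 13: 314 on hand, pool $5,333.36 (≈ $16.9852 each)
Total COGS = $7,712.39 + $4,516.25 = $12,228.64
Ending inventory (cost pool remaining) = $5,333.36

COGS = $12,228.64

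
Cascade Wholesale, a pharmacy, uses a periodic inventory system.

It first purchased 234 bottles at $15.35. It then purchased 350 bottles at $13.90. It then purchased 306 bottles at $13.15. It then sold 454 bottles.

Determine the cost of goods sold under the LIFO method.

Sale 1 (454) [LIFO — newest first]: 306 @ $13.15 + 148 @ $13.90 = $6,081.10
Ending inventory: 234 @ $15.35 + 202 @ $13.90 = $6,399.70

COGS = $6,081.10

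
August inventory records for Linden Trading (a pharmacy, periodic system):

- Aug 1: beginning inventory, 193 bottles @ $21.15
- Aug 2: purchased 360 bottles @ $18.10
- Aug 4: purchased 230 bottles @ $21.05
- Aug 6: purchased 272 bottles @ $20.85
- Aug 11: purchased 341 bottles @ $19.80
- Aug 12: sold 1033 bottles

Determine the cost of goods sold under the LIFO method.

COGS = $20,703.50

Aug 12, 1033 sold [LIFO — newest first]: 341 @ $19.80 + 272 @ $20.85 + 230 @ $21.05 + 190 @ $18.10 = $20,703.50
Ending inventory: 193 @ $21.15 + 170 @ $18.10 = $7,158.95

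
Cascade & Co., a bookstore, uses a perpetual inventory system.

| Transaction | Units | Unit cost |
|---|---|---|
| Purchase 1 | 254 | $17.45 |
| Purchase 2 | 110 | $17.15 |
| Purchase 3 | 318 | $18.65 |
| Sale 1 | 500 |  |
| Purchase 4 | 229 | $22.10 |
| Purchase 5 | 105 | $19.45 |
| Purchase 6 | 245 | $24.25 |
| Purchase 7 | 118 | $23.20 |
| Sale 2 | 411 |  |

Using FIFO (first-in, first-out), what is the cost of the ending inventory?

Sale 1 (500) [FIFO — oldest first]: 254 @ $17.45 + 110 @ $17.15 + 136 @ $18.65 = $8,855.20
Sale 2 (411) [FIFO — oldest first]: 182 @ $18.65 + 229 @ $22.10 = $8,455.20
Total COGS = $8,855.20 + $8,455.20 = $17,310.40
Ending inventory: 105 @ $19.45 + 245 @ $24.25 + 118 @ $23.20 = $10,721.10
Check: goods available $28,031.50 = COGS $17,310.40 + ending $10,721.10

Ending inventory = $10,721.10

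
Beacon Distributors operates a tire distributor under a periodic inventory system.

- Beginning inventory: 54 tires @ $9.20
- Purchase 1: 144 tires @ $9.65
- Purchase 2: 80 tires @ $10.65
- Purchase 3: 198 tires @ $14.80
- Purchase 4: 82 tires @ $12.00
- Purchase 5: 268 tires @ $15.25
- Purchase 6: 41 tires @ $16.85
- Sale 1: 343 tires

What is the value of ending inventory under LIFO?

Sale 1 (343) [LIFO — newest first]: 41 @ $16.85 + 268 @ $15.25 + 34 @ $12.00 = $5,185.85
Ending inventory: 54 @ $9.20 + 144 @ $9.65 + 80 @ $10.65 + 198 @ $14.80 + 48 @ $12.00 = $6,244.80
Check: goods available $11,430.65 = COGS $5,185.85 + ending $6,244.80

Ending inventory = $6,244.80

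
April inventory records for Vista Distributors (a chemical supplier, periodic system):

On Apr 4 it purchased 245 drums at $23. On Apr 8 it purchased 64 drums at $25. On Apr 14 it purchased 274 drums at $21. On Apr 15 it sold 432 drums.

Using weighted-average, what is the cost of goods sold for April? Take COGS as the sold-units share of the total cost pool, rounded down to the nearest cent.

Apr 15, sell 432: 432/583 × $12,989.00 → $9,624.78
Ending inventory (cost pool remaining) = $3,364.22
Check: goods available $12,989.00 = COGS $9,624.78 + ending $3,364.22

COGS = $9,624.78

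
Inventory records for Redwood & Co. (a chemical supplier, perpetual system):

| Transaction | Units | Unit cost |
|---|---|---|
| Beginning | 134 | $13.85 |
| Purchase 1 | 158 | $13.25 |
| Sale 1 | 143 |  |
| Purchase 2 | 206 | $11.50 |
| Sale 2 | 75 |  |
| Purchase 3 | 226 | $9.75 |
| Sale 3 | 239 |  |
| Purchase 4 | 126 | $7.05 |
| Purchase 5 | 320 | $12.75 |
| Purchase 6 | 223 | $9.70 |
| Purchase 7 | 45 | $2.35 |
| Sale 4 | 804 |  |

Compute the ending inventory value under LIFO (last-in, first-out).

Sale 1 (143) [LIFO — newest first]: 143 @ $13.25 = $1,894.75
Sale 2 (75) [LIFO — newest first]: 75 @ $11.50 = $862.50
Sale 3 (239) [LIFO — newest first]: 226 @ $9.75 + 13 @ $11.50 = $2,353.00
Sale 4 (804) [LIFO — newest first]: 45 @ $2.35 + 223 @ $9.70 + 320 @ $12.75 + 126 @ $7.05 + 90 @ $11.50 = $8,272.15
Total COGS = $1,894.75 + $862.50 + $2,353.00 + $8,272.15 = $13,382.40
Ending inventory: 134 @ $13.85 + 15 @ $13.25 + 28 @ $11.50 = $2,376.65

Ending inventory = $2,376.65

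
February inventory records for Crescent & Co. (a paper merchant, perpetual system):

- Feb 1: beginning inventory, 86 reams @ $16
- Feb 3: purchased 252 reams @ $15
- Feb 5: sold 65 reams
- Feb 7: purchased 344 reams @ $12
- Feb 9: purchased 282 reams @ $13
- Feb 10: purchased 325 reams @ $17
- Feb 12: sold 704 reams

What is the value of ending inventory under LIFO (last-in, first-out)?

Ending inventory = $7,145

Feb 5, 65 sold [LIFO — newest first]: 65 @ $15 = $975
Feb 12, 704 sold [LIFO — newest first]: 325 @ $17 + 282 @ $13 + 97 @ $12 = $10,355
Total COGS = $975 + $10,355 = $11,330
Ending inventory: 86 @ $16 + 187 @ $15 + 247 @ $12 = $7,145
Check: goods available $18,475 = COGS $11,330 + ending $7,145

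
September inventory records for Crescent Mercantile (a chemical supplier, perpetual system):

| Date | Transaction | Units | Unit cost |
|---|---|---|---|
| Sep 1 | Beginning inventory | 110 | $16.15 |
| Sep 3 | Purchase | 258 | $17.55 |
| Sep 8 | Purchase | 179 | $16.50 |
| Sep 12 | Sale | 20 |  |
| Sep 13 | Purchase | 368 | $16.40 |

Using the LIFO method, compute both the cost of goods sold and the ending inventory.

COGS = $330.00; ending inventory = $14,963.10

Sep 12, 20 sold [LIFO — newest first]: 20 @ $16.50 = $330.00
Ending inventory: 110 @ $16.15 + 258 @ $17.55 + 159 @ $16.50 + 368 @ $16.40 = $14,963.10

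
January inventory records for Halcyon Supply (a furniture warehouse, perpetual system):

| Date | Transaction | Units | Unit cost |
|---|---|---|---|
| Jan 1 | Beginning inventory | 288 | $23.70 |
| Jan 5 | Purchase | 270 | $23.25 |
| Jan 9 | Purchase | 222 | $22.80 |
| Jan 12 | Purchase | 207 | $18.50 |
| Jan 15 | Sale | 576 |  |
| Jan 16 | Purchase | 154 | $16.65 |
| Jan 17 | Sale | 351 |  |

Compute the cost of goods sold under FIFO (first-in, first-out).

COGS = $20,884.20

Jan 15, 576 sold [FIFO — oldest first]: 288 @ $23.70 + 270 @ $23.25 + 18 @ $22.80 = $13,513.50
Jan 17, 351 sold [FIFO — oldest first]: 204 @ $22.80 + 147 @ $18.50 = $7,370.70
Total COGS = $13,513.50 + $7,370.70 = $20,884.20
Ending inventory: 60 @ $18.50 + 154 @ $16.65 = $3,674.10
Check: goods available $24,558.30 = COGS $20,884.20 + ending $3,674.10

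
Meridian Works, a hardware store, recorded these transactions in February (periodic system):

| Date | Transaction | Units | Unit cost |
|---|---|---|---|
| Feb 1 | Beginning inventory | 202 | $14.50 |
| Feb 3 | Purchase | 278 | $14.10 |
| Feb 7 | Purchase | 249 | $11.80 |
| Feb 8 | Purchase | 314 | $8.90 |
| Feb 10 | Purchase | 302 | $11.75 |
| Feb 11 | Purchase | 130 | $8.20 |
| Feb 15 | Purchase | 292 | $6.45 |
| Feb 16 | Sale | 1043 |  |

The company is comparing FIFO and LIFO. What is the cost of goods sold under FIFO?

COGS = $12,581.60

FIFO COGS: 202 @ $14.50 + 278 @ $14.10 + 249 @ $11.80 + 314 @ $8.90 = $12,581.60
LIFO COGS: 292 @ $6.45 + 130 @ $8.20 + 302 @ $11.75 + 314 @ $8.90 + 5 @ $11.80 = $9,351.50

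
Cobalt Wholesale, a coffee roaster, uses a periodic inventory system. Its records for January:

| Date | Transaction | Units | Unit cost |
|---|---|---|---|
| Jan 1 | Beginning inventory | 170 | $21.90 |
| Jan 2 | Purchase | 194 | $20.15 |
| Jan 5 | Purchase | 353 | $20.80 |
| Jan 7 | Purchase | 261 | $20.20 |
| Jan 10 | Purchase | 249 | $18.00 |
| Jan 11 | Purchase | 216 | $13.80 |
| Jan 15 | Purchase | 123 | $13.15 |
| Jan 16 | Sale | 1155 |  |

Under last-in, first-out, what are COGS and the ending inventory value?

COGS = $20,717.25; ending inventory = $8,609.70

Jan 16, 1155 sold [LIFO — newest first]: 123 @ $13.15 + 216 @ $13.80 + 249 @ $18.00 + 261 @ $20.20 + 306 @ $20.80 = $20,717.25
Ending inventory: 170 @ $21.90 + 194 @ $20.15 + 47 @ $20.80 = $8,609.70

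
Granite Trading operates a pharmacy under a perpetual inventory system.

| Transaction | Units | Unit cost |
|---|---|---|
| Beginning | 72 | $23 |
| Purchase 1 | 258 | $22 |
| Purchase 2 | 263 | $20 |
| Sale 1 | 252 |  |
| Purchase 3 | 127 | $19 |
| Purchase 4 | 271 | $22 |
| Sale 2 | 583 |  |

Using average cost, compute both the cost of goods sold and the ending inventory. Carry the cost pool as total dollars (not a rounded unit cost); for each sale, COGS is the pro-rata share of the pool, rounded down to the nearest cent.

After Beginning: 72 on hand, pool $1,656.00 (≈ $23.0000 each)
After Purchase 1: 330 on hand, pool $7,332.00 (≈ $22.2182 each)
After Purchase 2: 593 on hand, pool $12,592.00 (≈ $21.2344 each)
Sale 1, sell 252: 252/593 × $12,592.00 → $5,351.06
After Purchase 3: 468 on hand, pool $9,653.94 (≈ $20.6281 each)
After Purchase 4: 739 on hand, pool $15,615.94 (≈ $21.1312 each)
Sale 2, sell 583: 583/739 × $15,615.94 → $12,319.47
Total COGS = $5,351.06 + $12,319.47 = $17,670.53
Ending inventory (cost pool remaining) = $3,296.47

COGS = $17,670.53; ending inventory = $3,296.47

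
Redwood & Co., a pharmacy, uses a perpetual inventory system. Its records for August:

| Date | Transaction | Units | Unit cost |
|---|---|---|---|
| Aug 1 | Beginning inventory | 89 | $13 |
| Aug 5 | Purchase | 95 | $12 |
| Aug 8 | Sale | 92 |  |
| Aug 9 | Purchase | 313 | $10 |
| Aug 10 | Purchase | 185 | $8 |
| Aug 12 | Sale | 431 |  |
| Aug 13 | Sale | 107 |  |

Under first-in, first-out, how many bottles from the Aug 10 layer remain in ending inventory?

Aug 8, 92 sold [FIFO — oldest first]: 89 @ $13 + 3 @ $12 = $1,193
Aug 12, 431 sold [FIFO — oldest first]: 92 @ $12 + 313 @ $10 + 26 @ $8 = $4,442
Aug 13, 107 sold [FIFO — oldest first]: 107 @ $8 = $856
Total COGS = $1,193 + $4,442 + $856 = $6,491
Ending inventory: 52 @ $8 = $416

52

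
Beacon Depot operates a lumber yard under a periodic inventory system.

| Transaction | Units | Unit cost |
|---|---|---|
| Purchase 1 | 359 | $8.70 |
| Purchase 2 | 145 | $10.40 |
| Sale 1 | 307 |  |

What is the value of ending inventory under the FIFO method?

Sale 1 (307) [FIFO — oldest first]: 307 @ $8.70 = $2,670.90
Ending inventory: 52 @ $8.70 + 145 @ $10.40 = $1,960.40
Check: goods available $4,631.30 = COGS $2,670.90 + ending $1,960.40

Ending inventory = $1,960.40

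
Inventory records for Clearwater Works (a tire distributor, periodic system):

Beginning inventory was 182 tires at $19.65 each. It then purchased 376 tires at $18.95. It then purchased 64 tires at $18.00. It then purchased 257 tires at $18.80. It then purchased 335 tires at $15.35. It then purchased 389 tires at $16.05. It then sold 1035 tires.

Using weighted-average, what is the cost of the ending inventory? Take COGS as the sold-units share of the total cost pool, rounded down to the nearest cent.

Sale 1, sell 1035: 1035/1603 × $28,070.80 → $18,124.31
Ending inventory (cost pool remaining) = $9,946.49

Ending inventory = $9,946.49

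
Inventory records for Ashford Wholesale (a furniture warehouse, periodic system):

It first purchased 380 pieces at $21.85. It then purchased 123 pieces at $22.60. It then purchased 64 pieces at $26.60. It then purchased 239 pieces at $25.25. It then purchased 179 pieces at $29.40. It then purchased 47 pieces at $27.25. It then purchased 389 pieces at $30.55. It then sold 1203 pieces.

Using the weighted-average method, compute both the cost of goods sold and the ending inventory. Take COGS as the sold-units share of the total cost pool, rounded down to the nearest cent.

Sale 1, sell 1203: 1203/1421 × $37,247.25 → $31,533.03
Ending inventory (cost pool remaining) = $5,714.22
Check: goods available $37,247.25 = COGS $31,533.03 + ending $5,714.22

COGS = $31,533.03; ending inventory = $5,714.22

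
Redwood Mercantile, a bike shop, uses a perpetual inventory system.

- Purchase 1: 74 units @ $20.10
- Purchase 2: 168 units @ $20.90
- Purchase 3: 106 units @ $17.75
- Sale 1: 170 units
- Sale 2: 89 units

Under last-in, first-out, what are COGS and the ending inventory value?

COGS = $5,079.20; ending inventory = $1,800.90

Sale 1 (170) [LIFO — newest first]: 106 @ $17.75 + 64 @ $20.90 = $3,219.10
Sale 2 (89) [LIFO — newest first]: 89 @ $20.90 = $1,860.10
Total COGS = $3,219.10 + $1,860.10 = $5,079.20
Ending inventory: 74 @ $20.10 + 15 @ $20.90 = $1,800.90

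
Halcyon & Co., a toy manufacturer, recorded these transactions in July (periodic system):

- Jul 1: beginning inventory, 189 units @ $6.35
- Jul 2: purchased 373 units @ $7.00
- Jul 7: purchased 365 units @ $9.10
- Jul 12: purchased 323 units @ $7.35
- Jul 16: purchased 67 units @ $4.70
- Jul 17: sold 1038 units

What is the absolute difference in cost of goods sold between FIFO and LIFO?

FIFO COGS: 189 @ $6.35 + 373 @ $7.00 + 365 @ $9.10 + 111 @ $7.35 = $7,948.50
LIFO COGS: 67 @ $4.70 + 323 @ $7.35 + 365 @ $9.10 + 283 @ $7.00 = $7,991.45
Difference = |$7,948.50 − $7,991.45| = $42.95

$42.95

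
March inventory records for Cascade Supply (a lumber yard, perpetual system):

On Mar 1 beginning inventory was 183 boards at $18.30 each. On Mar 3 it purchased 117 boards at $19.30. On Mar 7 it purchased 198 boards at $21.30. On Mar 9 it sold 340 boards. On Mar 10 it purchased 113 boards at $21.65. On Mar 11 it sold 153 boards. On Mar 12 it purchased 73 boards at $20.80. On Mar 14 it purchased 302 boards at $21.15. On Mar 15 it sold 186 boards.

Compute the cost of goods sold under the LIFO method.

Mar 9, 340 sold [LIFO — newest first]: 198 @ $21.30 + 117 @ $19.30 + 25 @ $18.30 = $6,933.00
Mar 11, 153 sold [LIFO — newest first]: 113 @ $21.65 + 40 @ $18.30 = $3,178.45
Mar 15, 186 sold [LIFO — newest first]: 186 @ $21.15 = $3,933.90
Total COGS = $6,933.00 + $3,178.45 + $3,933.90 = $14,045.35
Ending inventory: 118 @ $18.30 + 73 @ $20.80 + 116 @ $21.15 = $6,131.20

COGS = $14,045.35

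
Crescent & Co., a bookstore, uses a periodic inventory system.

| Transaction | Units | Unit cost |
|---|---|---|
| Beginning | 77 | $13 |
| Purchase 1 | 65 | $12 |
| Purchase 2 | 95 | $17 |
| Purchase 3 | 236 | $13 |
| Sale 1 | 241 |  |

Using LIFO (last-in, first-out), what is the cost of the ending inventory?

Ending inventory = $3,311

Sale 1 (241) [LIFO — newest first]: 236 @ $13 + 5 @ $17 = $3,153
Ending inventory: 77 @ $13 + 65 @ $12 + 90 @ $17 = $3,311
Check: goods available $6,464 = COGS $3,153 + ending $3,311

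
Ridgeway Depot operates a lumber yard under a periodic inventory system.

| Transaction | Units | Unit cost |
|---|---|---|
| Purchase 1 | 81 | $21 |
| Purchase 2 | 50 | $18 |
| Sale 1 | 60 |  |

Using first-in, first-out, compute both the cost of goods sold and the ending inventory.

COGS = $1,260; ending inventory = $1,341

Sale 1 (60) [FIFO — oldest first]: 60 @ $21 = $1,260
Ending inventory: 21 @ $21 + 50 @ $18 = $1,341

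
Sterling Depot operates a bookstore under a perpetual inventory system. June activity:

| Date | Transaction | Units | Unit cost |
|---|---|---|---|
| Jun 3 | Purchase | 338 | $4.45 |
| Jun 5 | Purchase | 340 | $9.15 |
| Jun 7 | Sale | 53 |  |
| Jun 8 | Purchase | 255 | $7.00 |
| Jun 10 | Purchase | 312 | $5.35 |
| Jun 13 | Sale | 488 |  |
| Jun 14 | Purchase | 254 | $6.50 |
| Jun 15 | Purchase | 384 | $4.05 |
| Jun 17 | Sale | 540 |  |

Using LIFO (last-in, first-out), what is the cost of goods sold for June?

Jun 7, 53 sold [LIFO — newest first]: 53 @ $9.15 = $484.95
Jun 13, 488 sold [LIFO — newest first]: 312 @ $5.35 + 176 @ $7.00 = $2,901.20
Jun 17, 540 sold [LIFO — newest first]: 384 @ $4.05 + 156 @ $6.50 = $2,569.20
Total COGS = $484.95 + $2,901.20 + $2,569.20 = $5,955.35
Ending inventory: 338 @ $4.45 + 287 @ $9.15 + 79 @ $7.00 + 98 @ $6.50 = $5,320.15

COGS = $5,955.35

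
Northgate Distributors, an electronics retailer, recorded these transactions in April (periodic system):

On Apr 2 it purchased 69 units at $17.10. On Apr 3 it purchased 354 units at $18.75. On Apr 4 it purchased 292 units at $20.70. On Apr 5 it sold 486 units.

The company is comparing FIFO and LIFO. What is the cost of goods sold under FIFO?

COGS = $9,121.50

FIFO COGS: 69 @ $17.10 + 354 @ $18.75 + 63 @ $20.70 = $9,121.50
LIFO COGS: 292 @ $20.70 + 194 @ $18.75 = $9,681.90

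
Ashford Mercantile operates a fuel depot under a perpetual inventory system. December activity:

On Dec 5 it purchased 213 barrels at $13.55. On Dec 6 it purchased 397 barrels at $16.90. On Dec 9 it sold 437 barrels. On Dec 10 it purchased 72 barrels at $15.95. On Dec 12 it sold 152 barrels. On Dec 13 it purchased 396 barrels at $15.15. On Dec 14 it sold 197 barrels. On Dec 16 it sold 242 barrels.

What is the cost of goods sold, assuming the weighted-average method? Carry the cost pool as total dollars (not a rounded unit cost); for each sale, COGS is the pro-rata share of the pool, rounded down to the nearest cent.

After Dec 5: 213 on hand, pool $2,886.15 (≈ $13.5500 each)
After Dec 6: 610 on hand, pool $9,595.45 (≈ $15.7302 each)
Dec 9, sell 437: 437/610 × $9,595.45 → $6,874.11
After Dec 10: 245 on hand, pool $3,869.74 (≈ $15.7949 each)
Dec 12, sell 152: 152/245 × $3,869.74 → $2,400.81
After Dec 13: 489 on hand, pool $7,468.33 (≈ $15.2727 each)
Dec 14, sell 197: 197/489 × $7,468.33 → $3,008.71
Dec 16, sell 242: 242/292 × $4,459.62 → $3,695.98
Total COGS = $6,874.11 + $2,400.81 + $3,008.71 + $3,695.98 = $15,979.61
Ending inventory (cost pool remaining) = $763.64
Check: goods available $16,743.25 = COGS $15,979.61 + ending $763.64

COGS = $15,979.61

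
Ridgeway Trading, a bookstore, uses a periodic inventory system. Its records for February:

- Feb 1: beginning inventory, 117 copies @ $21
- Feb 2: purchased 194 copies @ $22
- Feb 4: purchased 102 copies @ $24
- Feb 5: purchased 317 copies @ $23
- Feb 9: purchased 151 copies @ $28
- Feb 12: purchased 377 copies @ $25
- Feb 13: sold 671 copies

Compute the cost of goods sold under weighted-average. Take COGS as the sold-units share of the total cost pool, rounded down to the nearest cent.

Feb 13, sell 671: 671/1258 × $30,117.00 → $16,063.99
Ending inventory (cost pool remaining) = $14,053.01

COGS = $16,063.99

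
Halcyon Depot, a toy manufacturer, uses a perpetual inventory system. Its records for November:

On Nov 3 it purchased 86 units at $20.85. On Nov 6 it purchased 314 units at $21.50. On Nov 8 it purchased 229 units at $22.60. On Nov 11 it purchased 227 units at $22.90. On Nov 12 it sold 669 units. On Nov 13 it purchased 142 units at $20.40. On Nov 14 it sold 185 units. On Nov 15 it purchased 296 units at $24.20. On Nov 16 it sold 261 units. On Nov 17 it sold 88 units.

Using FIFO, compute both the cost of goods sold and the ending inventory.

COGS = $26,775.60; ending inventory = $2,202.20

Nov 12, 669 sold [FIFO — oldest first]: 86 @ $20.85 + 314 @ $21.50 + 229 @ $22.60 + 40 @ $22.90 = $14,635.50
Nov 14, 185 sold [FIFO — oldest first]: 185 @ $22.90 = $4,236.50
Nov 16, 261 sold [FIFO — oldest first]: 2 @ $22.90 + 142 @ $20.40 + 117 @ $24.20 = $5,774.00
Nov 17, 88 sold [FIFO — oldest first]: 88 @ $24.20 = $2,129.60
Total COGS = $14,635.50 + $4,236.50 + $5,774.00 + $2,129.60 = $26,775.60
Ending inventory: 91 @ $24.20 = $2,202.20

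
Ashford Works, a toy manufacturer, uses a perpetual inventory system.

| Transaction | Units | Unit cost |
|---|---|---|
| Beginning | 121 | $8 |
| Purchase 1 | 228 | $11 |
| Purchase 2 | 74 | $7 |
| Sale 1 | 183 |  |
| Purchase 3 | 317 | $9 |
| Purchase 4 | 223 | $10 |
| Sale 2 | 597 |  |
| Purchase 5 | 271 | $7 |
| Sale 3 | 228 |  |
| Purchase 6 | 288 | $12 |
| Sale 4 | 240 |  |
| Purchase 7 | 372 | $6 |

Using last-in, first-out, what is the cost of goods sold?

Sale 1 (183) [LIFO — newest first]: 74 @ $7 + 109 @ $11 = $1,717
Sale 2 (597) [LIFO — newest first]: 223 @ $10 + 317 @ $9 + 57 @ $11 = $5,710
Sale 3 (228) [LIFO — newest first]: 228 @ $7 = $1,596
Sale 4 (240) [LIFO — newest first]: 240 @ $12 = $2,880
Total COGS = $1,717 + $5,710 + $1,596 + $2,880 = $11,903
Ending inventory: 121 @ $8 + 62 @ $11 + 43 @ $7 + 48 @ $12 + 372 @ $6 = $4,759

COGS = $11,903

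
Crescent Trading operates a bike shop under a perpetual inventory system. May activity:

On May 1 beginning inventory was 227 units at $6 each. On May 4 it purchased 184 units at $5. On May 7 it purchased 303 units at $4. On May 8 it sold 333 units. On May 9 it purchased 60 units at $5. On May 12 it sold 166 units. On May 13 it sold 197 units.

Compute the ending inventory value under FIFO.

Ending inventory = $372

May 8, 333 sold [FIFO — oldest first]: 227 @ $6 + 106 @ $5 = $1,892
May 12, 166 sold [FIFO — oldest first]: 78 @ $5 + 88 @ $4 = $742
May 13, 197 sold [FIFO — oldest first]: 197 @ $4 = $788
Total COGS = $1,892 + $742 + $788 = $3,422
Ending inventory: 18 @ $4 + 60 @ $5 = $372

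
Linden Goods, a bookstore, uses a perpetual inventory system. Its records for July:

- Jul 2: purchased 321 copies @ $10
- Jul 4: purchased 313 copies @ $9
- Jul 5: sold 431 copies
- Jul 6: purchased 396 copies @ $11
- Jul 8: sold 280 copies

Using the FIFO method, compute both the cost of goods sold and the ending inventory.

COGS = $6,874; ending inventory = $3,509

Jul 5, 431 sold [FIFO — oldest first]: 321 @ $10 + 110 @ $9 = $4,200
Jul 8, 280 sold [FIFO — oldest first]: 203 @ $9 + 77 @ $11 = $2,674
Total COGS = $4,200 + $2,674 = $6,874
Ending inventory: 319 @ $11 = $3,509
Check: goods available $10,383 = COGS $6,874 + ending $3,509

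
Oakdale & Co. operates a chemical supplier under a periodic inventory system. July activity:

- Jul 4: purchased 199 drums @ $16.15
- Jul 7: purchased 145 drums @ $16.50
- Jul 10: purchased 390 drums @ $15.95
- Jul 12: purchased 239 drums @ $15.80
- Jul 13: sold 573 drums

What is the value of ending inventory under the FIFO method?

Ending inventory = $6,344.15

Jul 13, 573 sold [FIFO — oldest first]: 199 @ $16.15 + 145 @ $16.50 + 229 @ $15.95 = $9,258.90
Ending inventory: 161 @ $15.95 + 239 @ $15.80 = $6,344.15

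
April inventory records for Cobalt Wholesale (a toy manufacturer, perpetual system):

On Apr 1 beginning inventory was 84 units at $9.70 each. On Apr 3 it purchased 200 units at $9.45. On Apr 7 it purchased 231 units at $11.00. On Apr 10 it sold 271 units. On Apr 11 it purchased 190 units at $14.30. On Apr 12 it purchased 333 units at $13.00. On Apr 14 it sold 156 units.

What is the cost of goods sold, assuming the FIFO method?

COGS = $4,277.80

Apr 10, 271 sold [FIFO — oldest first]: 84 @ $9.70 + 187 @ $9.45 = $2,581.95
Apr 14, 156 sold [FIFO — oldest first]: 13 @ $9.45 + 143 @ $11.00 = $1,695.85
Total COGS = $2,581.95 + $1,695.85 = $4,277.80
Ending inventory: 88 @ $11.00 + 190 @ $14.30 + 333 @ $13.00 = $8,014.00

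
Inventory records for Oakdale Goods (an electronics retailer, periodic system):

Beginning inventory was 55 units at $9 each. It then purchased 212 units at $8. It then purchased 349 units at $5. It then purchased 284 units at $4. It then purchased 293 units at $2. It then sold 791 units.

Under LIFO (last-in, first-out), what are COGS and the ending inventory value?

COGS = $2,792; ending inventory = $2,866

Sale 1 (791) [LIFO — newest first]: 293 @ $2 + 284 @ $4 + 214 @ $5 = $2,792
Ending inventory: 55 @ $9 + 212 @ $8 + 135 @ $5 = $2,866
Check: goods available $5,658 = COGS $2,792 + ending $2,866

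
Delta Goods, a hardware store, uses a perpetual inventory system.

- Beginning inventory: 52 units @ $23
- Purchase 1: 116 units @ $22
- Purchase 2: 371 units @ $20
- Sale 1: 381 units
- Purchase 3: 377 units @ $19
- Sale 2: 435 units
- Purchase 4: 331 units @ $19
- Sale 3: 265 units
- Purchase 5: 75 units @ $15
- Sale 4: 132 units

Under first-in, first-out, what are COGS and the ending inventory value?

COGS = $23,974; ending inventory = $1,771

Sale 1 (381) [FIFO — oldest first]: 52 @ $23 + 116 @ $22 + 213 @ $20 = $8,008
Sale 2 (435) [FIFO — oldest first]: 158 @ $20 + 277 @ $19 = $8,423
Sale 3 (265) [FIFO — oldest first]: 100 @ $19 + 165 @ $19 = $5,035
Sale 4 (132) [FIFO — oldest first]: 132 @ $19 = $2,508
Total COGS = $8,008 + $8,423 + $5,035 + $2,508 = $23,974
Ending inventory: 34 @ $19 + 75 @ $15 = $1,771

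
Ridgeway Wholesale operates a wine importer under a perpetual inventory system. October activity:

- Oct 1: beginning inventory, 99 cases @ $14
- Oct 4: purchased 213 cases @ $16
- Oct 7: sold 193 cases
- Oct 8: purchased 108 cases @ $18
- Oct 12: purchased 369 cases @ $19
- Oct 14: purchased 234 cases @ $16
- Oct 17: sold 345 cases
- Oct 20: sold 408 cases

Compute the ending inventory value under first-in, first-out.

Ending inventory = $1,232

Oct 7, 193 sold [FIFO — oldest first]: 99 @ $14 + 94 @ $16 = $2,890
Oct 17, 345 sold [FIFO — oldest first]: 119 @ $16 + 108 @ $18 + 118 @ $19 = $6,090
Oct 20, 408 sold [FIFO — oldest first]: 251 @ $19 + 157 @ $16 = $7,281
Total COGS = $2,890 + $6,090 + $7,281 = $16,261
Ending inventory: 77 @ $16 = $1,232
Check: goods available $17,493 = COGS $16,261 + ending $1,232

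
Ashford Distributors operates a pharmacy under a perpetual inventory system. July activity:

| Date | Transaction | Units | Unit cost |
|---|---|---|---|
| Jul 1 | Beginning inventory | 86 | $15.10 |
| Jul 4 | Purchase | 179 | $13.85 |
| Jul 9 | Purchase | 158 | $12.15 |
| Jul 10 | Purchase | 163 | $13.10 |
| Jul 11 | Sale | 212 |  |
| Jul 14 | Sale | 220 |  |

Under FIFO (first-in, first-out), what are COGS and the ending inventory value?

COGS = $5,815.35; ending inventory = $2,017.40

Jul 11, 212 sold [FIFO — oldest first]: 86 @ $15.10 + 126 @ $13.85 = $3,043.70
Jul 14, 220 sold [FIFO — oldest first]: 53 @ $13.85 + 158 @ $12.15 + 9 @ $13.10 = $2,771.65
Total COGS = $3,043.70 + $2,771.65 = $5,815.35
Ending inventory: 154 @ $13.10 = $2,017.40
Check: goods available $7,832.75 = COGS $5,815.35 + ending $2,017.40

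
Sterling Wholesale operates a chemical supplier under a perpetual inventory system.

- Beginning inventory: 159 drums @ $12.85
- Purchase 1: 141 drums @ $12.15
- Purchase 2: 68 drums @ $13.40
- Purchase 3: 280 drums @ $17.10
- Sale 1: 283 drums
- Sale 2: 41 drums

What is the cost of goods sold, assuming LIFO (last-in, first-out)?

COGS = $5,377.60

Sale 1 (283) [LIFO — newest first]: 280 @ $17.10 + 3 @ $13.40 = $4,828.20
Sale 2 (41) [LIFO — newest first]: 41 @ $13.40 = $549.40
Total COGS = $4,828.20 + $549.40 = $5,377.60
Ending inventory: 159 @ $12.85 + 141 @ $12.15 + 24 @ $13.40 = $4,077.90
Check: goods available $9,455.50 = COGS $5,377.60 + ending $4,077.90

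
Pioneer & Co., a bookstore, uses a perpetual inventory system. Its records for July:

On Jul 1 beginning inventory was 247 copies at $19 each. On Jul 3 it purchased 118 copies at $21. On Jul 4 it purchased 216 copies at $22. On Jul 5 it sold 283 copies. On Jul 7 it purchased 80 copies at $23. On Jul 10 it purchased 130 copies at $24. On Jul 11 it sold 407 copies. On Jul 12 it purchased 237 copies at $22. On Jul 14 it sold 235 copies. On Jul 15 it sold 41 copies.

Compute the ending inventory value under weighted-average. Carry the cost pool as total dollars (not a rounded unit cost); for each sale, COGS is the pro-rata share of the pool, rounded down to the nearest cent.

Ending inventory = $1,360.34

After Jul 1: 247 on hand, pool $4,693.00 (≈ $19.0000 each)
After Jul 3: 365 on hand, pool $7,171.00 (≈ $19.6466 each)
After Jul 4: 581 on hand, pool $11,923.00 (≈ $20.5215 each)
Jul 5, sell 283: 283/581 × $11,923.00 → $5,807.58
After Jul 7: 378 on hand, pool $7,955.42 (≈ $21.0461 each)
After Jul 10: 508 on hand, pool $11,075.42 (≈ $21.8020 each)
Jul 11, sell 407: 407/508 × $11,075.42 → $8,873.41
After Jul 12: 338 on hand, pool $7,416.01 (≈ $21.9409 each)
Jul 14, sell 235: 235/338 × $7,416.01 → $5,156.10
Jul 15, sell 41: 41/103 × $2,259.91 → $899.57
Total COGS = $5,807.58 + $8,873.41 + $5,156.10 + $899.57 = $20,736.66
Ending inventory (cost pool remaining) = $1,360.34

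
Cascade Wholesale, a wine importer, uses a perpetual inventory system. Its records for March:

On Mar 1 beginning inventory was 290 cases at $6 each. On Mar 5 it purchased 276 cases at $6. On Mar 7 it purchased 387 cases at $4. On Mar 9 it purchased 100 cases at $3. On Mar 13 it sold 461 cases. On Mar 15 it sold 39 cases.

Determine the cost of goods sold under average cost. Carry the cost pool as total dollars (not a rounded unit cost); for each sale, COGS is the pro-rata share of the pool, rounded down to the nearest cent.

COGS = $2,490.02

After Mar 1: 290 on hand, pool $1,740.00 (≈ $6.0000 each)
After Mar 5: 566 on hand, pool $3,396.00 (≈ $6.0000 each)
After Mar 7: 953 on hand, pool $4,944.00 (≈ $5.1878 each)
After Mar 9: 1053 on hand, pool $5,244.00 (≈ $4.9801 each)
Mar 13, sell 461: 461/1053 × $5,244.00 → $2,295.80
Mar 15, sell 39: 39/592 × $2,948.20 → $194.22
Total COGS = $2,295.80 + $194.22 = $2,490.02
Ending inventory (cost pool remaining) = $2,753.98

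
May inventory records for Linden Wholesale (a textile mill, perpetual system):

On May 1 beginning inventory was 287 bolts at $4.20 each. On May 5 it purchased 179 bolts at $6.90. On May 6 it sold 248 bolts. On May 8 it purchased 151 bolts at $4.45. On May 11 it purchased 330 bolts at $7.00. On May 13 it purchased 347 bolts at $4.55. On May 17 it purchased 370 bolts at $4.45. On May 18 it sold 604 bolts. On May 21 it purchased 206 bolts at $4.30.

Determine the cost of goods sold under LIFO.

May 6, 248 sold [LIFO — newest first]: 179 @ $6.90 + 69 @ $4.20 = $1,524.90
May 18, 604 sold [LIFO — newest first]: 370 @ $4.45 + 234 @ $4.55 = $2,711.20
Total COGS = $1,524.90 + $2,711.20 = $4,236.10
Ending inventory: 218 @ $4.20 + 151 @ $4.45 + 330 @ $7.00 + 113 @ $4.55 + 206 @ $4.30 = $5,297.50

COGS = $4,236.10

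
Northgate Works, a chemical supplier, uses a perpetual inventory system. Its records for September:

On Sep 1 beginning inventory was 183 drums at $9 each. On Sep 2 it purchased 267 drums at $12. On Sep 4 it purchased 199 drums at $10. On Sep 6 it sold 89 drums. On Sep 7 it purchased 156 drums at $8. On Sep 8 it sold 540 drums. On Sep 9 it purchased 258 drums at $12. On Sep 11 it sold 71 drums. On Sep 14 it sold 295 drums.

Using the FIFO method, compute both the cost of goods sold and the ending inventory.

COGS = $10,369; ending inventory = $816

Sep 6, 89 sold [FIFO — oldest first]: 89 @ $9 = $801
Sep 8, 540 sold [FIFO — oldest first]: 94 @ $9 + 267 @ $12 + 179 @ $10 = $5,840
Sep 11, 71 sold [FIFO — oldest first]: 20 @ $10 + 51 @ $8 = $608
Sep 14, 295 sold [FIFO — oldest first]: 105 @ $8 + 190 @ $12 = $3,120
Total COGS = $801 + $5,840 + $608 + $3,120 = $10,369
Ending inventory: 68 @ $12 = $816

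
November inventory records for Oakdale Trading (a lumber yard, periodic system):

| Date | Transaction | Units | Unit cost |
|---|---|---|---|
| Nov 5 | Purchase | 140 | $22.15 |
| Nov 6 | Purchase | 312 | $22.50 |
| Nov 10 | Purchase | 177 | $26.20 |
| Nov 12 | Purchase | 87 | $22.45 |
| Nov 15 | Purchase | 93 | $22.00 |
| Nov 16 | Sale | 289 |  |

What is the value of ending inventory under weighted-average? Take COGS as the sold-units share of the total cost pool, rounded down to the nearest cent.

Nov 16, sell 289: 289/809 × $18,757.55 → $6,700.78
Ending inventory (cost pool remaining) = $12,056.77
Check: goods available $18,757.55 = COGS $6,700.78 + ending $12,056.77

Ending inventory = $12,056.77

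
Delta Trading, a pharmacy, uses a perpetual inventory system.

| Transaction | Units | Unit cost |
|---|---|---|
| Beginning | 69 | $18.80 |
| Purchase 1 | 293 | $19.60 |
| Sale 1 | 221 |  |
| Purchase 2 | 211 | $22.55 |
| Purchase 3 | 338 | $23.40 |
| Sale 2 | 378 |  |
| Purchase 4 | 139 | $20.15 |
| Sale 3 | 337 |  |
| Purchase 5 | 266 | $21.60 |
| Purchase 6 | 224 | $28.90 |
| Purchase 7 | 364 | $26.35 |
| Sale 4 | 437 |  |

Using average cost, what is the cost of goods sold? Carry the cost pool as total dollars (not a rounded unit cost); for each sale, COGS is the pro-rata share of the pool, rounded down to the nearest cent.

COGS = $30,999.91

After Beginning: 69 on hand, pool $1,297.20 (≈ $18.8000 each)
After Purchase 1: 362 on hand, pool $7,040.00 (≈ $19.4475 each)
Sale 1, sell 221: 221/362 × $7,040.00 → $4,297.90
After Purchase 2: 352 on hand, pool $7,500.15 (≈ $21.3072 each)
After Purchase 3: 690 on hand, pool $15,409.35 (≈ $22.3324 each)
Sale 2, sell 378: 378/690 × $15,409.35 → $8,441.64
After Purchase 4: 451 on hand, pool $9,768.56 (≈ $21.6598 each)
Sale 3, sell 337: 337/451 × $9,768.56 → $7,299.34
After Purchase 5: 380 on hand, pool $8,214.82 (≈ $21.6179 each)
After Purchase 6: 604 on hand, pool $14,688.42 (≈ $24.3186 each)
After Purchase 7: 968 on hand, pool $24,279.82 (≈ $25.0825 each)
Sale 4, sell 437: 437/968 × $24,279.82 → $10,961.03
Total COGS = $4,297.90 + $8,441.64 + $7,299.34 + $10,961.03 = $30,999.91
Ending inventory (cost pool remaining) = $13,318.79
Check: goods available $44,318.70 = COGS $30,999.91 + ending $13,318.79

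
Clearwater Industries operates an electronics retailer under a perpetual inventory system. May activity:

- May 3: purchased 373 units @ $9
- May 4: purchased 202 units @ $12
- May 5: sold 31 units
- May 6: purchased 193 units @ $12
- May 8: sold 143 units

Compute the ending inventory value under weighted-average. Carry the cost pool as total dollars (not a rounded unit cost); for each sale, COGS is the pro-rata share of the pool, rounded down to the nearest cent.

After May 3: 373 on hand, pool $3,357.00 (≈ $9.0000 each)
After May 4: 575 on hand, pool $5,781.00 (≈ $10.0539 each)
May 5, sell 31: 31/575 × $5,781.00 → $311.67
After May 6: 737 on hand, pool $7,785.33 (≈ $10.5635 each)
May 8, sell 143: 143/737 × $7,785.33 → $1,510.58
Total COGS = $311.67 + $1,510.58 = $1,822.25
Ending inventory (cost pool remaining) = $6,274.75

Ending inventory = $6,274.75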